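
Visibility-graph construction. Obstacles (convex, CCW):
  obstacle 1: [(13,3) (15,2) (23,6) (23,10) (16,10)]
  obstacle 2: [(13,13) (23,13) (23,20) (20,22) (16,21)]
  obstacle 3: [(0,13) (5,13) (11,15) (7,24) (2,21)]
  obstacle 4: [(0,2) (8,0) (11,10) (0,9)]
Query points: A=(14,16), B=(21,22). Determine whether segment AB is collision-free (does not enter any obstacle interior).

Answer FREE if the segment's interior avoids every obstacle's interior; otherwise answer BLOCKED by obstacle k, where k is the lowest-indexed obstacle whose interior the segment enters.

Obstacle 1 [(13,3) (15,2) (23,6) (23,10) (16,10)]:
  edge (13,3)–(15,2): clear
  edge (15,2)–(23,6): clear
  edge (23,6)–(23,10): clear
  edge (23,10)–(16,10): clear
  edge (16,10)–(13,3): clear
  midpoint (35/2,19) outside
  → clear
Obstacle 2 [(13,13) (23,13) (23,20) (20,22) (16,21)]:
  edge (13,13)–(23,13): clear
  edge (23,13)–(23,20): clear
  edge (23,20)–(20,22): crosses AB
  edge (20,22)–(16,21): clear
  edge (16,21)–(13,13): crosses AB
  → BLOCKED
Obstacle 3 [(0,13) (5,13) (11,15) (7,24) (2,21)]:
  edge (0,13)–(5,13): clear
  edge (5,13)–(11,15): clear
  edge (11,15)–(7,24): clear
  edge (7,24)–(2,21): clear
  edge (2,21)–(0,13): clear
  midpoint (35/2,19) outside
  → clear
Obstacle 4 [(0,2) (8,0) (11,10) (0,9)]:
  edge (0,2)–(8,0): clear
  edge (8,0)–(11,10): clear
  edge (11,10)–(0,9): clear
  edge (0,9)–(0,2): clear
  midpoint (35/2,19) outside
  → clear

BLOCKED by obstacle 2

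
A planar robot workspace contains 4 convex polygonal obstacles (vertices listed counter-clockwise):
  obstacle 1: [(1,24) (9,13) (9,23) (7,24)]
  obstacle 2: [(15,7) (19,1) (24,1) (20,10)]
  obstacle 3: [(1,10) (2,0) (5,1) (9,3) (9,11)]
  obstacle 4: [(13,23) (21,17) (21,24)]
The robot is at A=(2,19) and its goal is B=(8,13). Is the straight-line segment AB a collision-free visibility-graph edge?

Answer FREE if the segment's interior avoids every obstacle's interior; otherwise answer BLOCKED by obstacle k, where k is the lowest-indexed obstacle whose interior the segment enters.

Obstacle 1 [(1,24) (9,13) (9,23) (7,24)]:
  edge (1,24)–(9,13): clear
  edge (9,13)–(9,23): clear
  edge (9,23)–(7,24): clear
  edge (7,24)–(1,24): clear
  midpoint (5,16) outside
  → clear
Obstacle 2 [(15,7) (19,1) (24,1) (20,10)]:
  edge (15,7)–(19,1): clear
  edge (19,1)–(24,1): clear
  edge (24,1)–(20,10): clear
  edge (20,10)–(15,7): clear
  midpoint (5,16) outside
  → clear
Obstacle 3 [(1,10) (2,0) (5,1) (9,3) (9,11)]:
  edge (1,10)–(2,0): clear
  edge (2,0)–(5,1): clear
  edge (5,1)–(9,3): clear
  edge (9,3)–(9,11): clear
  edge (9,11)–(1,10): clear
  midpoint (5,16) outside
  → clear
Obstacle 4 [(13,23) (21,17) (21,24)]:
  edge (13,23)–(21,17): clear
  edge (21,17)–(21,24): clear
  edge (21,24)–(13,23): clear
  midpoint (5,16) outside
  → clear

FREE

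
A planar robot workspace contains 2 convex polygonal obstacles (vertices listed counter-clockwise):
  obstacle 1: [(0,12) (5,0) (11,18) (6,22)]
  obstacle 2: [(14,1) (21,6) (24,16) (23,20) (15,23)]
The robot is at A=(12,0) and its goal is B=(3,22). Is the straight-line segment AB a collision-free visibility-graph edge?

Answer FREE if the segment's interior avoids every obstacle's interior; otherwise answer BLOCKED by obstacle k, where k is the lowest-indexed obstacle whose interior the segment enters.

Obstacle 1 [(0,12) (5,0) (11,18) (6,22)]:
  edge (0,12)–(5,0): clear
  edge (5,0)–(11,18): crosses AB
  edge (11,18)–(6,22): clear
  edge (6,22)–(0,12): crosses AB
  → BLOCKED
Obstacle 2 [(14,1) (21,6) (24,16) (23,20) (15,23)]:
  edge (14,1)–(21,6): clear
  edge (21,6)–(24,16): clear
  edge (24,16)–(23,20): clear
  edge (23,20)–(15,23): clear
  edge (15,23)–(14,1): clear
  midpoint (15/2,11) outside
  → clear

BLOCKED by obstacle 1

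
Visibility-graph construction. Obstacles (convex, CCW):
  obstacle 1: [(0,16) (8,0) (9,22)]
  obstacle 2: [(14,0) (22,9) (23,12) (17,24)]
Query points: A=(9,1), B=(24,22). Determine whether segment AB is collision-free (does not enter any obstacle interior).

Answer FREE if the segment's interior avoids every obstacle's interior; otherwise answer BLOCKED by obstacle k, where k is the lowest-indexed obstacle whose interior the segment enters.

Obstacle 1 [(0,16) (8,0) (9,22)]:
  edge (0,16)–(8,0): clear
  edge (8,0)–(9,22): clear
  edge (9,22)–(0,16): clear
  midpoint (33/2,23/2) outside
  → clear
Obstacle 2 [(14,0) (22,9) (23,12) (17,24)]:
  edge (14,0)–(22,9): clear
  edge (22,9)–(23,12): clear
  edge (23,12)–(17,24): crosses AB
  edge (17,24)–(14,0): crosses AB
  → BLOCKED

BLOCKED by obstacle 2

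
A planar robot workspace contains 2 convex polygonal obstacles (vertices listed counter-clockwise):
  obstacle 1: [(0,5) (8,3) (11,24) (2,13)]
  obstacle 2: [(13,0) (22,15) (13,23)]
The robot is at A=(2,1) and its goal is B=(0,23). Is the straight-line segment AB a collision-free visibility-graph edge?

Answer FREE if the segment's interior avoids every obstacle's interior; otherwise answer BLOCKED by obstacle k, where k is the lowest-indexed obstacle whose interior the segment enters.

BLOCKED by obstacle 1

Obstacle 1 [(0,5) (8,3) (11,24) (2,13)]:
  edge (0,5)–(8,3): crosses AB
  edge (8,3)–(11,24): clear
  edge (11,24)–(2,13): clear
  edge (2,13)–(0,5): crosses AB
  → BLOCKED
Obstacle 2 [(13,0) (22,15) (13,23)]:
  edge (13,0)–(22,15): clear
  edge (22,15)–(13,23): clear
  edge (13,23)–(13,0): clear
  midpoint (1,12) outside
  → clear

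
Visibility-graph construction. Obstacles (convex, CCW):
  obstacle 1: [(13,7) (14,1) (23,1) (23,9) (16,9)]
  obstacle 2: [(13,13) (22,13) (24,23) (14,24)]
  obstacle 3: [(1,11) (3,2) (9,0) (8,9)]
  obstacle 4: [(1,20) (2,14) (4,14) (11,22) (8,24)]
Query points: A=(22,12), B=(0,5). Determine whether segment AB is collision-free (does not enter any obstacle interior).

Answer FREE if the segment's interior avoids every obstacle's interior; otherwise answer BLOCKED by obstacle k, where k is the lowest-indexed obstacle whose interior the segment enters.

Obstacle 1 [(13,7) (14,1) (23,1) (23,9) (16,9)]:
  edge (13,7)–(14,1): clear
  edge (14,1)–(23,1): clear
  edge (23,1)–(23,9): clear
  edge (23,9)–(16,9): clear
  edge (16,9)–(13,7): clear
  midpoint (11,17/2) outside
  → clear
Obstacle 2 [(13,13) (22,13) (24,23) (14,24)]:
  edge (13,13)–(22,13): clear
  edge (22,13)–(24,23): clear
  edge (24,23)–(14,24): clear
  edge (14,24)–(13,13): clear
  midpoint (11,17/2) outside
  → clear
Obstacle 3 [(1,11) (3,2) (9,0) (8,9)]:
  edge (1,11)–(3,2): crosses AB
  edge (3,2)–(9,0): clear
  edge (9,0)–(8,9): crosses AB
  edge (8,9)–(1,11): clear
  → BLOCKED
Obstacle 4 [(1,20) (2,14) (4,14) (11,22) (8,24)]:
  edge (1,20)–(2,14): clear
  edge (2,14)–(4,14): clear
  edge (4,14)–(11,22): clear
  edge (11,22)–(8,24): clear
  edge (8,24)–(1,20): clear
  midpoint (11,17/2) outside
  → clear

BLOCKED by obstacle 3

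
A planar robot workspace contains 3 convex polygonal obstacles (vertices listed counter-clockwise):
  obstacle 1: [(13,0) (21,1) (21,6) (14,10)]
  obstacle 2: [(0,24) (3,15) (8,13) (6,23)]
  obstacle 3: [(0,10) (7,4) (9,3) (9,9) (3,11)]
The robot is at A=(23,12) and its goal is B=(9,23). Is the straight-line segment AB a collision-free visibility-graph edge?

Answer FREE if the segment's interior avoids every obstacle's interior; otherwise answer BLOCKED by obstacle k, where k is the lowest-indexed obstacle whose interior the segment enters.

FREE

Obstacle 1 [(13,0) (21,1) (21,6) (14,10)]:
  edge (13,0)–(21,1): clear
  edge (21,1)–(21,6): clear
  edge (21,6)–(14,10): clear
  edge (14,10)–(13,0): clear
  midpoint (16,35/2) outside
  → clear
Obstacle 2 [(0,24) (3,15) (8,13) (6,23)]:
  edge (0,24)–(3,15): clear
  edge (3,15)–(8,13): clear
  edge (8,13)–(6,23): clear
  edge (6,23)–(0,24): clear
  midpoint (16,35/2) outside
  → clear
Obstacle 3 [(0,10) (7,4) (9,3) (9,9) (3,11)]:
  edge (0,10)–(7,4): clear
  edge (7,4)–(9,3): clear
  edge (9,3)–(9,9): clear
  edge (9,9)–(3,11): clear
  edge (3,11)–(0,10): clear
  midpoint (16,35/2) outside
  → clear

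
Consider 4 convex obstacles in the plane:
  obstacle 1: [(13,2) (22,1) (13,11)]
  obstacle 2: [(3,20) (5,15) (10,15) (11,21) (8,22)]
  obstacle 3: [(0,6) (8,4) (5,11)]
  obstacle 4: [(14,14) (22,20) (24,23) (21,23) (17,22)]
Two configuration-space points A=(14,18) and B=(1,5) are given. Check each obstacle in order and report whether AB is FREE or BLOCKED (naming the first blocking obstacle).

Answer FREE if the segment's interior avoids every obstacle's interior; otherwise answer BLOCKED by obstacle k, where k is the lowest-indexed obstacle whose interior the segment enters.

Obstacle 1 [(13,2) (22,1) (13,11)]:
  edge (13,2)–(22,1): clear
  edge (22,1)–(13,11): clear
  edge (13,11)–(13,2): clear
  midpoint (15/2,23/2) outside
  → clear
Obstacle 2 [(3,20) (5,15) (10,15) (11,21) (8,22)]:
  edge (3,20)–(5,15): clear
  edge (5,15)–(10,15): clear
  edge (10,15)–(11,21): clear
  edge (11,21)–(8,22): clear
  edge (8,22)–(3,20): clear
  midpoint (15/2,23/2) outside
  → clear
Obstacle 3 [(0,6) (8,4) (5,11)]:
  edge (0,6)–(8,4): crosses AB
  edge (8,4)–(5,11): crosses AB
  edge (5,11)–(0,6): clear
  → BLOCKED
Obstacle 4 [(14,14) (22,20) (24,23) (21,23) (17,22)]:
  edge (14,14)–(22,20): clear
  edge (22,20)–(24,23): clear
  edge (24,23)–(21,23): clear
  edge (21,23)–(17,22): clear
  edge (17,22)–(14,14): clear
  midpoint (15/2,23/2) outside
  → clear

BLOCKED by obstacle 3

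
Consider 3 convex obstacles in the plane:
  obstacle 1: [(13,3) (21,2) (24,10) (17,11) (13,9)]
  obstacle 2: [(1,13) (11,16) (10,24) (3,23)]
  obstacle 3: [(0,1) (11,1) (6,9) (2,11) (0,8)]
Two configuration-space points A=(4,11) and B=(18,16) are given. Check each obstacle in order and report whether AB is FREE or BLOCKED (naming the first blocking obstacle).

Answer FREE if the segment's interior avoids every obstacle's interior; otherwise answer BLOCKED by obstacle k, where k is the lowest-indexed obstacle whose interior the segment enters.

FREE

Obstacle 1 [(13,3) (21,2) (24,10) (17,11) (13,9)]:
  edge (13,3)–(21,2): clear
  edge (21,2)–(24,10): clear
  edge (24,10)–(17,11): clear
  edge (17,11)–(13,9): clear
  edge (13,9)–(13,3): clear
  midpoint (11,27/2) outside
  → clear
Obstacle 2 [(1,13) (11,16) (10,24) (3,23)]:
  edge (1,13)–(11,16): clear
  edge (11,16)–(10,24): clear
  edge (10,24)–(3,23): clear
  edge (3,23)–(1,13): clear
  midpoint (11,27/2) outside
  → clear
Obstacle 3 [(0,1) (11,1) (6,9) (2,11) (0,8)]:
  edge (0,1)–(11,1): clear
  edge (11,1)–(6,9): clear
  edge (6,9)–(2,11): clear
  edge (2,11)–(0,8): clear
  edge (0,8)–(0,1): clear
  midpoint (11,27/2) outside
  → clear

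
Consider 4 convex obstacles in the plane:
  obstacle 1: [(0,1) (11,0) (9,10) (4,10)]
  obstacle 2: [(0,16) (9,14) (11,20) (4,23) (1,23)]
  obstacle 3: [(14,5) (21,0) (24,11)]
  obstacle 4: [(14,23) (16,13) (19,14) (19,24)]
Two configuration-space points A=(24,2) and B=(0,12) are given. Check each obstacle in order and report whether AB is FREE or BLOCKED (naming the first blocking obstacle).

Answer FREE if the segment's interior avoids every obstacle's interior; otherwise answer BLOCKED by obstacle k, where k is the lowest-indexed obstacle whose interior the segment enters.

Obstacle 1 [(0,1) (11,0) (9,10) (4,10)]:
  edge (0,1)–(11,0): clear
  edge (11,0)–(9,10): crosses AB
  edge (9,10)–(4,10): crosses AB
  edge (4,10)–(0,1): clear
  → BLOCKED
Obstacle 2 [(0,16) (9,14) (11,20) (4,23) (1,23)]:
  edge (0,16)–(9,14): clear
  edge (9,14)–(11,20): clear
  edge (11,20)–(4,23): clear
  edge (4,23)–(1,23): clear
  edge (1,23)–(0,16): clear
  midpoint (12,7) outside
  → clear
Obstacle 3 [(14,5) (21,0) (24,11)]:
  edge (14,5)–(21,0): clear
  edge (21,0)–(24,11): crosses AB
  edge (24,11)–(14,5): crosses AB
  → BLOCKED
Obstacle 4 [(14,23) (16,13) (19,14) (19,24)]:
  edge (14,23)–(16,13): clear
  edge (16,13)–(19,14): clear
  edge (19,14)–(19,24): clear
  edge (19,24)–(14,23): clear
  midpoint (12,7) outside
  → clear

BLOCKED by obstacle 1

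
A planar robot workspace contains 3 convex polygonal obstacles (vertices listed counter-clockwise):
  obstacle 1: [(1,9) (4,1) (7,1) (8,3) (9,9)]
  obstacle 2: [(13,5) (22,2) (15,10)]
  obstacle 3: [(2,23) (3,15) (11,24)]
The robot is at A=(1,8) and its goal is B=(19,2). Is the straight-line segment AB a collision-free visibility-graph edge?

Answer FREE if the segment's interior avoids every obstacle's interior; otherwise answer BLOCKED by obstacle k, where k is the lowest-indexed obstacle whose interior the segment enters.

Obstacle 1 [(1,9) (4,1) (7,1) (8,3) (9,9)]:
  edge (1,9)–(4,1): crosses AB
  edge (4,1)–(7,1): clear
  edge (7,1)–(8,3): clear
  edge (8,3)–(9,9): crosses AB
  edge (9,9)–(1,9): clear
  → BLOCKED
Obstacle 2 [(13,5) (22,2) (15,10)]:
  edge (13,5)–(22,2): clear
  edge (22,2)–(15,10): clear
  edge (15,10)–(13,5): clear
  midpoint (10,5) outside
  → clear
Obstacle 3 [(2,23) (3,15) (11,24)]:
  edge (2,23)–(3,15): clear
  edge (3,15)–(11,24): clear
  edge (11,24)–(2,23): clear
  midpoint (10,5) outside
  → clear

BLOCKED by obstacle 1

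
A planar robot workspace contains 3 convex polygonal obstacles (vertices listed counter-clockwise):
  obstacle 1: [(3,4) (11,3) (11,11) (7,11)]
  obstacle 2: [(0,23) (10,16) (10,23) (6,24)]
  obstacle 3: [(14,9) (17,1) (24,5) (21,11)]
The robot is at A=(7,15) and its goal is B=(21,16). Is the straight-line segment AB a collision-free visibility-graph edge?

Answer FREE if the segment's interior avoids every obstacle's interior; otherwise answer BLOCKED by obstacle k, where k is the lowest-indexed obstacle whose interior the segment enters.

FREE

Obstacle 1 [(3,4) (11,3) (11,11) (7,11)]:
  edge (3,4)–(11,3): clear
  edge (11,3)–(11,11): clear
  edge (11,11)–(7,11): clear
  edge (7,11)–(3,4): clear
  midpoint (14,31/2) outside
  → clear
Obstacle 2 [(0,23) (10,16) (10,23) (6,24)]:
  edge (0,23)–(10,16): clear
  edge (10,16)–(10,23): clear
  edge (10,23)–(6,24): clear
  edge (6,24)–(0,23): clear
  midpoint (14,31/2) outside
  → clear
Obstacle 3 [(14,9) (17,1) (24,5) (21,11)]:
  edge (14,9)–(17,1): clear
  edge (17,1)–(24,5): clear
  edge (24,5)–(21,11): clear
  edge (21,11)–(14,9): clear
  midpoint (14,31/2) outside
  → clear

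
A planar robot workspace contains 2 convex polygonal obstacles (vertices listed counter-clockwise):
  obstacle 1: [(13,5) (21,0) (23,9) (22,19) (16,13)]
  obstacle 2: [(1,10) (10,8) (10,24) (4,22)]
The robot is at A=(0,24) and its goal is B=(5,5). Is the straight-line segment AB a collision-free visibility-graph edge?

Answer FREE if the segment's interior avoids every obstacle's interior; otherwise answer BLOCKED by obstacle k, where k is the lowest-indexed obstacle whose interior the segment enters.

BLOCKED by obstacle 2

Obstacle 1 [(13,5) (21,0) (23,9) (22,19) (16,13)]:
  edge (13,5)–(21,0): clear
  edge (21,0)–(23,9): clear
  edge (23,9)–(22,19): clear
  edge (22,19)–(16,13): clear
  edge (16,13)–(13,5): clear
  midpoint (5/2,29/2) outside
  → clear
Obstacle 2 [(1,10) (10,8) (10,24) (4,22)]:
  edge (1,10)–(10,8): crosses AB
  edge (10,8)–(10,24): clear
  edge (10,24)–(4,22): clear
  edge (4,22)–(1,10): crosses AB
  → BLOCKED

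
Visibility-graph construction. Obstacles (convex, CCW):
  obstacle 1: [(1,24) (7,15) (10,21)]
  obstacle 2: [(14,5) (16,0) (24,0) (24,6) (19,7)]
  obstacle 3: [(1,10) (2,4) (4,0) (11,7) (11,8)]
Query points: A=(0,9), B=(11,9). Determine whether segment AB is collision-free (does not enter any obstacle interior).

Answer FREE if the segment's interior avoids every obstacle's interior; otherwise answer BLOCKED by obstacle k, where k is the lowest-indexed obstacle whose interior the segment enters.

BLOCKED by obstacle 3

Obstacle 1 [(1,24) (7,15) (10,21)]:
  edge (1,24)–(7,15): clear
  edge (7,15)–(10,21): clear
  edge (10,21)–(1,24): clear
  midpoint (11/2,9) outside
  → clear
Obstacle 2 [(14,5) (16,0) (24,0) (24,6) (19,7)]:
  edge (14,5)–(16,0): clear
  edge (16,0)–(24,0): clear
  edge (24,0)–(24,6): clear
  edge (24,6)–(19,7): clear
  edge (19,7)–(14,5): clear
  midpoint (11/2,9) outside
  → clear
Obstacle 3 [(1,10) (2,4) (4,0) (11,7) (11,8)]:
  edge (1,10)–(2,4): crosses AB
  edge (2,4)–(4,0): clear
  edge (4,0)–(11,7): clear
  edge (11,7)–(11,8): clear
  edge (11,8)–(1,10): crosses AB
  → BLOCKED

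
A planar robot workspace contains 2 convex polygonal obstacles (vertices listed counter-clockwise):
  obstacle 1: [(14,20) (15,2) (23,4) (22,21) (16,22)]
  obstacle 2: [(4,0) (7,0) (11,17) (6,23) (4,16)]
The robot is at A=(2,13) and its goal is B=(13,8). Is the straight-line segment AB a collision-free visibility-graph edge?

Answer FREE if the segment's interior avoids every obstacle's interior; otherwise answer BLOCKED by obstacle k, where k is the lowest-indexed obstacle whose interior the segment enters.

BLOCKED by obstacle 2

Obstacle 1 [(14,20) (15,2) (23,4) (22,21) (16,22)]:
  edge (14,20)–(15,2): clear
  edge (15,2)–(23,4): clear
  edge (23,4)–(22,21): clear
  edge (22,21)–(16,22): clear
  edge (16,22)–(14,20): clear
  midpoint (15/2,21/2) outside
  → clear
Obstacle 2 [(4,0) (7,0) (11,17) (6,23) (4,16)]:
  edge (4,0)–(7,0): clear
  edge (7,0)–(11,17): crosses AB
  edge (11,17)–(6,23): clear
  edge (6,23)–(4,16): clear
  edge (4,16)–(4,0): crosses AB
  → BLOCKED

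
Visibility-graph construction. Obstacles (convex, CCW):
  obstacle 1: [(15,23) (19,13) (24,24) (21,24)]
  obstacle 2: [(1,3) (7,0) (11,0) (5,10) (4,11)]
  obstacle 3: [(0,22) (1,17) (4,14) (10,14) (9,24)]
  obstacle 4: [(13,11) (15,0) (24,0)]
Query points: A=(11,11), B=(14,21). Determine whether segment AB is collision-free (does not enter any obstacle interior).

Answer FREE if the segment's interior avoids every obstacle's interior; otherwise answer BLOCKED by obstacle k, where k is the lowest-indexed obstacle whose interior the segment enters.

FREE

Obstacle 1 [(15,23) (19,13) (24,24) (21,24)]:
  edge (15,23)–(19,13): clear
  edge (19,13)–(24,24): clear
  edge (24,24)–(21,24): clear
  edge (21,24)–(15,23): clear
  midpoint (25/2,16) outside
  → clear
Obstacle 2 [(1,3) (7,0) (11,0) (5,10) (4,11)]:
  edge (1,3)–(7,0): clear
  edge (7,0)–(11,0): clear
  edge (11,0)–(5,10): clear
  edge (5,10)–(4,11): clear
  edge (4,11)–(1,3): clear
  midpoint (25/2,16) outside
  → clear
Obstacle 3 [(0,22) (1,17) (4,14) (10,14) (9,24)]:
  edge (0,22)–(1,17): clear
  edge (1,17)–(4,14): clear
  edge (4,14)–(10,14): clear
  edge (10,14)–(9,24): clear
  edge (9,24)–(0,22): clear
  midpoint (25/2,16) outside
  → clear
Obstacle 4 [(13,11) (15,0) (24,0)]:
  edge (13,11)–(15,0): clear
  edge (15,0)–(24,0): clear
  edge (24,0)–(13,11): clear
  midpoint (25/2,16) outside
  → clear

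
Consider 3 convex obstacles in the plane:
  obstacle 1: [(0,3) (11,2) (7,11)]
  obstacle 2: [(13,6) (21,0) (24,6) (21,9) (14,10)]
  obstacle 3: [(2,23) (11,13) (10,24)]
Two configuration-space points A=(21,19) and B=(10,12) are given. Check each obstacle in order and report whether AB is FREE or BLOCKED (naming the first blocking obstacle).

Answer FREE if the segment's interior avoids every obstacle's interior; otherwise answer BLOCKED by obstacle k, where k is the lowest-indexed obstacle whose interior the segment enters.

Obstacle 1 [(0,3) (11,2) (7,11)]:
  edge (0,3)–(11,2): clear
  edge (11,2)–(7,11): clear
  edge (7,11)–(0,3): clear
  midpoint (31/2,31/2) outside
  → clear
Obstacle 2 [(13,6) (21,0) (24,6) (21,9) (14,10)]:
  edge (13,6)–(21,0): clear
  edge (21,0)–(24,6): clear
  edge (24,6)–(21,9): clear
  edge (21,9)–(14,10): clear
  edge (14,10)–(13,6): clear
  midpoint (31/2,31/2) outside
  → clear
Obstacle 3 [(2,23) (11,13) (10,24)]:
  edge (2,23)–(11,13): clear
  edge (11,13)–(10,24): clear
  edge (10,24)–(2,23): clear
  midpoint (31/2,31/2) outside
  → clear

FREE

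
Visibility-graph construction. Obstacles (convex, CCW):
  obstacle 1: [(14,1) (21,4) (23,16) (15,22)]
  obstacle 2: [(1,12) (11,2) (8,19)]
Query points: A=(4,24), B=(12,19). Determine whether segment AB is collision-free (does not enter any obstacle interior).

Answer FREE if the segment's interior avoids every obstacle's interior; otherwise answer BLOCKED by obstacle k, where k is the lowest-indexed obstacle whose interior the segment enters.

FREE

Obstacle 1 [(14,1) (21,4) (23,16) (15,22)]:
  edge (14,1)–(21,4): clear
  edge (21,4)–(23,16): clear
  edge (23,16)–(15,22): clear
  edge (15,22)–(14,1): clear
  midpoint (8,43/2) outside
  → clear
Obstacle 2 [(1,12) (11,2) (8,19)]:
  edge (1,12)–(11,2): clear
  edge (11,2)–(8,19): clear
  edge (8,19)–(1,12): clear
  midpoint (8,43/2) outside
  → clear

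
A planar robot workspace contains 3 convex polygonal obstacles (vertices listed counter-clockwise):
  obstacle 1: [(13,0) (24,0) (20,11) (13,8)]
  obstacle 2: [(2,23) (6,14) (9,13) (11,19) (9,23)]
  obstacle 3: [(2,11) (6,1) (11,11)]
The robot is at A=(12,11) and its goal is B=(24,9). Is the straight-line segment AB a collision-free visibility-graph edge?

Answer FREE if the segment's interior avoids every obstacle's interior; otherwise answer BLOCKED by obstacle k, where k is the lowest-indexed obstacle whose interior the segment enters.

BLOCKED by obstacle 1

Obstacle 1 [(13,0) (24,0) (20,11) (13,8)]:
  edge (13,0)–(24,0): clear
  edge (24,0)–(20,11): crosses AB
  edge (20,11)–(13,8): crosses AB
  edge (13,8)–(13,0): clear
  → BLOCKED
Obstacle 2 [(2,23) (6,14) (9,13) (11,19) (9,23)]:
  edge (2,23)–(6,14): clear
  edge (6,14)–(9,13): clear
  edge (9,13)–(11,19): clear
  edge (11,19)–(9,23): clear
  edge (9,23)–(2,23): clear
  midpoint (18,10) outside
  → clear
Obstacle 3 [(2,11) (6,1) (11,11)]:
  edge (2,11)–(6,1): clear
  edge (6,1)–(11,11): clear
  edge (11,11)–(2,11): clear
  midpoint (18,10) outside
  → clear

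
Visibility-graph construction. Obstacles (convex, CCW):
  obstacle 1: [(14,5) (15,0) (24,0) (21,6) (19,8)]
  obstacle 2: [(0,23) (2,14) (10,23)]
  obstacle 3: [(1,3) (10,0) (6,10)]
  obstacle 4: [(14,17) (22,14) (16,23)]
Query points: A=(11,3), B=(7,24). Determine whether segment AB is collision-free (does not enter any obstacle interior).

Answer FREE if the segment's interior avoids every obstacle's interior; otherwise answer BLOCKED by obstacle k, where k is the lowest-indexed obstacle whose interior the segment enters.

Obstacle 1 [(14,5) (15,0) (24,0) (21,6) (19,8)]:
  edge (14,5)–(15,0): clear
  edge (15,0)–(24,0): clear
  edge (24,0)–(21,6): clear
  edge (21,6)–(19,8): clear
  edge (19,8)–(14,5): clear
  midpoint (9,27/2) outside
  → clear
Obstacle 2 [(0,23) (2,14) (10,23)]:
  edge (0,23)–(2,14): clear
  edge (2,14)–(10,23): crosses AB
  edge (10,23)–(0,23): crosses AB
  → BLOCKED
Obstacle 3 [(1,3) (10,0) (6,10)]:
  edge (1,3)–(10,0): clear
  edge (10,0)–(6,10): clear
  edge (6,10)–(1,3): clear
  midpoint (9,27/2) outside
  → clear
Obstacle 4 [(14,17) (22,14) (16,23)]:
  edge (14,17)–(22,14): clear
  edge (22,14)–(16,23): clear
  edge (16,23)–(14,17): clear
  midpoint (9,27/2) outside
  → clear

BLOCKED by obstacle 2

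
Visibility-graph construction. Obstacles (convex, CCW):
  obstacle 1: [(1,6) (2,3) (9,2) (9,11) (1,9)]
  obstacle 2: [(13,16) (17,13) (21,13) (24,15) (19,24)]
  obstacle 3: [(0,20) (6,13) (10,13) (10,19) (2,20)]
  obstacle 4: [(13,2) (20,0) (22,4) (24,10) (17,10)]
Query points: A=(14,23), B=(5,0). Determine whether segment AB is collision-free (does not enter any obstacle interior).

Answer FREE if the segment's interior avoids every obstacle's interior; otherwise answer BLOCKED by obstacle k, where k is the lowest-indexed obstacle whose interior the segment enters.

BLOCKED by obstacle 1

Obstacle 1 [(1,6) (2,3) (9,2) (9,11) (1,9)]:
  edge (1,6)–(2,3): clear
  edge (2,3)–(9,2): crosses AB
  edge (9,2)–(9,11): crosses AB
  edge (9,11)–(1,9): clear
  edge (1,9)–(1,6): clear
  → BLOCKED
Obstacle 2 [(13,16) (17,13) (21,13) (24,15) (19,24)]:
  edge (13,16)–(17,13): clear
  edge (17,13)–(21,13): clear
  edge (21,13)–(24,15): clear
  edge (24,15)–(19,24): clear
  edge (19,24)–(13,16): clear
  midpoint (19/2,23/2) outside
  → clear
Obstacle 3 [(0,20) (6,13) (10,13) (10,19) (2,20)]:
  edge (0,20)–(6,13): clear
  edge (6,13)–(10,13): clear
  edge (10,13)–(10,19): clear
  edge (10,19)–(2,20): clear
  edge (2,20)–(0,20): clear
  midpoint (19/2,23/2) outside
  → clear
Obstacle 4 [(13,2) (20,0) (22,4) (24,10) (17,10)]:
  edge (13,2)–(20,0): clear
  edge (20,0)–(22,4): clear
  edge (22,4)–(24,10): clear
  edge (24,10)–(17,10): clear
  edge (17,10)–(13,2): clear
  midpoint (19/2,23/2) outside
  → clear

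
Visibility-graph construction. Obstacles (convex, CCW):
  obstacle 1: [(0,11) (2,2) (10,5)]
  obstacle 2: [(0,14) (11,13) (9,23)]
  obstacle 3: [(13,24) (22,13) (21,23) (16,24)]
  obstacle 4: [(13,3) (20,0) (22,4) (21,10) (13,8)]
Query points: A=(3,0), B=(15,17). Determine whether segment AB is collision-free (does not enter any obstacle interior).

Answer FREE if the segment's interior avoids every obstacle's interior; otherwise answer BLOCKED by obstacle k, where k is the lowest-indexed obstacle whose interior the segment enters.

BLOCKED by obstacle 1

Obstacle 1 [(0,11) (2,2) (10,5)]:
  edge (0,11)–(2,2): clear
  edge (2,2)–(10,5): crosses AB
  edge (10,5)–(0,11): crosses AB
  → BLOCKED
Obstacle 2 [(0,14) (11,13) (9,23)]:
  edge (0,14)–(11,13): clear
  edge (11,13)–(9,23): clear
  edge (9,23)–(0,14): clear
  midpoint (9,17/2) outside
  → clear
Obstacle 3 [(13,24) (22,13) (21,23) (16,24)]:
  edge (13,24)–(22,13): clear
  edge (22,13)–(21,23): clear
  edge (21,23)–(16,24): clear
  edge (16,24)–(13,24): clear
  midpoint (9,17/2) outside
  → clear
Obstacle 4 [(13,3) (20,0) (22,4) (21,10) (13,8)]:
  edge (13,3)–(20,0): clear
  edge (20,0)–(22,4): clear
  edge (22,4)–(21,10): clear
  edge (21,10)–(13,8): clear
  edge (13,8)–(13,3): clear
  midpoint (9,17/2) outside
  → clear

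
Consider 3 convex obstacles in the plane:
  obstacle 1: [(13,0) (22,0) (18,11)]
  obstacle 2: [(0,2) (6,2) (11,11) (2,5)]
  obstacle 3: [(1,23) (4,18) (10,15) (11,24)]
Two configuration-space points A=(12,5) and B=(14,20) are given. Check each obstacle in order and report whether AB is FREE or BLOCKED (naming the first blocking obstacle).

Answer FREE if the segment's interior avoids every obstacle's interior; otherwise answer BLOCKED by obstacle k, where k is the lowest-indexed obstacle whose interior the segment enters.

Obstacle 1 [(13,0) (22,0) (18,11)]:
  edge (13,0)–(22,0): clear
  edge (22,0)–(18,11): clear
  edge (18,11)–(13,0): clear
  midpoint (13,25/2) outside
  → clear
Obstacle 2 [(0,2) (6,2) (11,11) (2,5)]:
  edge (0,2)–(6,2): clear
  edge (6,2)–(11,11): clear
  edge (11,11)–(2,5): clear
  edge (2,5)–(0,2): clear
  midpoint (13,25/2) outside
  → clear
Obstacle 3 [(1,23) (4,18) (10,15) (11,24)]:
  edge (1,23)–(4,18): clear
  edge (4,18)–(10,15): clear
  edge (10,15)–(11,24): clear
  edge (11,24)–(1,23): clear
  midpoint (13,25/2) outside
  → clear

FREE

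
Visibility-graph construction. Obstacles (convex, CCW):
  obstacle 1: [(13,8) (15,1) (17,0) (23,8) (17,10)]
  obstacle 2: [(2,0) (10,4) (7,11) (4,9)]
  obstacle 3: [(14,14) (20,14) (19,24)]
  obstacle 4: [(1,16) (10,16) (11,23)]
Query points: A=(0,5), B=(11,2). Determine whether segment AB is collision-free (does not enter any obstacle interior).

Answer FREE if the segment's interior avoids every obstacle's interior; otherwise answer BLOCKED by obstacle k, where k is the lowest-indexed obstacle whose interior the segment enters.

BLOCKED by obstacle 2

Obstacle 1 [(13,8) (15,1) (17,0) (23,8) (17,10)]:
  edge (13,8)–(15,1): clear
  edge (15,1)–(17,0): clear
  edge (17,0)–(23,8): clear
  edge (23,8)–(17,10): clear
  edge (17,10)–(13,8): clear
  midpoint (11/2,7/2) outside
  → clear
Obstacle 2 [(2,0) (10,4) (7,11) (4,9)]:
  edge (2,0)–(10,4): crosses AB
  edge (10,4)–(7,11): clear
  edge (7,11)–(4,9): clear
  edge (4,9)–(2,0): crosses AB
  → BLOCKED
Obstacle 3 [(14,14) (20,14) (19,24)]:
  edge (14,14)–(20,14): clear
  edge (20,14)–(19,24): clear
  edge (19,24)–(14,14): clear
  midpoint (11/2,7/2) outside
  → clear
Obstacle 4 [(1,16) (10,16) (11,23)]:
  edge (1,16)–(10,16): clear
  edge (10,16)–(11,23): clear
  edge (11,23)–(1,16): clear
  midpoint (11/2,7/2) outside
  → clear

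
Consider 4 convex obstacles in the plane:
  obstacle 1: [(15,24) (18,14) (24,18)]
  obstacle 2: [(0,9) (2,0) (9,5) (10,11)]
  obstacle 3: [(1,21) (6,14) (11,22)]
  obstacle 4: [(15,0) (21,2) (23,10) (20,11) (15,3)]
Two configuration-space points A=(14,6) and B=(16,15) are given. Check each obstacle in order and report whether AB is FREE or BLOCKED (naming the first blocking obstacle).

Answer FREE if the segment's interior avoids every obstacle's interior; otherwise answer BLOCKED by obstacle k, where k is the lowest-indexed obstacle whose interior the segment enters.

Obstacle 1 [(15,24) (18,14) (24,18)]:
  edge (15,24)–(18,14): clear
  edge (18,14)–(24,18): clear
  edge (24,18)–(15,24): clear
  midpoint (15,21/2) outside
  → clear
Obstacle 2 [(0,9) (2,0) (9,5) (10,11)]:
  edge (0,9)–(2,0): clear
  edge (2,0)–(9,5): clear
  edge (9,5)–(10,11): clear
  edge (10,11)–(0,9): clear
  midpoint (15,21/2) outside
  → clear
Obstacle 3 [(1,21) (6,14) (11,22)]:
  edge (1,21)–(6,14): clear
  edge (6,14)–(11,22): clear
  edge (11,22)–(1,21): clear
  midpoint (15,21/2) outside
  → clear
Obstacle 4 [(15,0) (21,2) (23,10) (20,11) (15,3)]:
  edge (15,0)–(21,2): clear
  edge (21,2)–(23,10): clear
  edge (23,10)–(20,11): clear
  edge (20,11)–(15,3): clear
  edge (15,3)–(15,0): clear
  midpoint (15,21/2) outside
  → clear

FREE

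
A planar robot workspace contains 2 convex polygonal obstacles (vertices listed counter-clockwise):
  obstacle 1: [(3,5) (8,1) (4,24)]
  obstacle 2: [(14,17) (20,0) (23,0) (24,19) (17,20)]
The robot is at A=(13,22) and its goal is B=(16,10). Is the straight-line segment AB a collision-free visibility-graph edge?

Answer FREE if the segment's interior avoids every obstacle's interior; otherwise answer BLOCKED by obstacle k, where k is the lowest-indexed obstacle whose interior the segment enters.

BLOCKED by obstacle 2

Obstacle 1 [(3,5) (8,1) (4,24)]:
  edge (3,5)–(8,1): clear
  edge (8,1)–(4,24): clear
  edge (4,24)–(3,5): clear
  midpoint (29/2,16) outside
  → clear
Obstacle 2 [(14,17) (20,0) (23,0) (24,19) (17,20)]:
  edge (14,17)–(20,0): crosses AB
  edge (20,0)–(23,0): clear
  edge (23,0)–(24,19): clear
  edge (24,19)–(17,20): clear
  edge (17,20)–(14,17): crosses AB
  → BLOCKED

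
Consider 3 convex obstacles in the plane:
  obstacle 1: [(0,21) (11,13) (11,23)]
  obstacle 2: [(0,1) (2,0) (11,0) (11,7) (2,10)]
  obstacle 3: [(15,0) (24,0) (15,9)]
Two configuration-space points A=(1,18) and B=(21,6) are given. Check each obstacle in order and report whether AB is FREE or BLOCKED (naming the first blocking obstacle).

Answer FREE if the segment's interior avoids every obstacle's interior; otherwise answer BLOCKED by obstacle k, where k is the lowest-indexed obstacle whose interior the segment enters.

Obstacle 1 [(0,21) (11,13) (11,23)]:
  edge (0,21)–(11,13): clear
  edge (11,13)–(11,23): clear
  edge (11,23)–(0,21): clear
  midpoint (11,12) outside
  → clear
Obstacle 2 [(0,1) (2,0) (11,0) (11,7) (2,10)]:
  edge (0,1)–(2,0): clear
  edge (2,0)–(11,0): clear
  edge (11,0)–(11,7): clear
  edge (11,7)–(2,10): clear
  edge (2,10)–(0,1): clear
  midpoint (11,12) outside
  → clear
Obstacle 3 [(15,0) (24,0) (15,9)]:
  edge (15,0)–(24,0): clear
  edge (24,0)–(15,9): clear
  edge (15,9)–(15,0): clear
  midpoint (11,12) outside
  → clear

FREE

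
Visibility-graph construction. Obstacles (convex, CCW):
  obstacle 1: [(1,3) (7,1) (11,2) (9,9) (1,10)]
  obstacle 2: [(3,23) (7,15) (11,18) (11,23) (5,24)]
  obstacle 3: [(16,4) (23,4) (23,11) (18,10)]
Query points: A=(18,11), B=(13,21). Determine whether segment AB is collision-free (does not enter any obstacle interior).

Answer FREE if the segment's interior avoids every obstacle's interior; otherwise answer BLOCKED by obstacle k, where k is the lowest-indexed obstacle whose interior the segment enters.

FREE

Obstacle 1 [(1,3) (7,1) (11,2) (9,9) (1,10)]:
  edge (1,3)–(7,1): clear
  edge (7,1)–(11,2): clear
  edge (11,2)–(9,9): clear
  edge (9,9)–(1,10): clear
  edge (1,10)–(1,3): clear
  midpoint (31/2,16) outside
  → clear
Obstacle 2 [(3,23) (7,15) (11,18) (11,23) (5,24)]:
  edge (3,23)–(7,15): clear
  edge (7,15)–(11,18): clear
  edge (11,18)–(11,23): clear
  edge (11,23)–(5,24): clear
  edge (5,24)–(3,23): clear
  midpoint (31/2,16) outside
  → clear
Obstacle 3 [(16,4) (23,4) (23,11) (18,10)]:
  edge (16,4)–(23,4): clear
  edge (23,4)–(23,11): clear
  edge (23,11)–(18,10): clear
  edge (18,10)–(16,4): clear
  midpoint (31/2,16) outside
  → clear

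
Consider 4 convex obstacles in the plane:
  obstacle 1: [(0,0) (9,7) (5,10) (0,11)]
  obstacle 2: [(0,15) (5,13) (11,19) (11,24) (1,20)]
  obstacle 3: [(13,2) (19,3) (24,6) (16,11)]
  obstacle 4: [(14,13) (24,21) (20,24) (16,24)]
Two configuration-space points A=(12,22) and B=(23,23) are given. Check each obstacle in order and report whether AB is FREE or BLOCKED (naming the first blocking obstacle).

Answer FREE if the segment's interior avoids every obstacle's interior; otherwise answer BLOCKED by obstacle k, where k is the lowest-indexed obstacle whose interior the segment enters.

Obstacle 1 [(0,0) (9,7) (5,10) (0,11)]:
  edge (0,0)–(9,7): clear
  edge (9,7)–(5,10): clear
  edge (5,10)–(0,11): clear
  edge (0,11)–(0,0): clear
  midpoint (35/2,45/2) outside
  → clear
Obstacle 2 [(0,15) (5,13) (11,19) (11,24) (1,20)]:
  edge (0,15)–(5,13): clear
  edge (5,13)–(11,19): clear
  edge (11,19)–(11,24): clear
  edge (11,24)–(1,20): clear
  edge (1,20)–(0,15): clear
  midpoint (35/2,45/2) outside
  → clear
Obstacle 3 [(13,2) (19,3) (24,6) (16,11)]:
  edge (13,2)–(19,3): clear
  edge (19,3)–(24,6): clear
  edge (24,6)–(16,11): clear
  edge (16,11)–(13,2): clear
  midpoint (35/2,45/2) outside
  → clear
Obstacle 4 [(14,13) (24,21) (20,24) (16,24)]:
  edge (14,13)–(24,21): clear
  edge (24,21)–(20,24): crosses AB
  edge (20,24)–(16,24): clear
  edge (16,24)–(14,13): crosses AB
  → BLOCKED

BLOCKED by obstacle 4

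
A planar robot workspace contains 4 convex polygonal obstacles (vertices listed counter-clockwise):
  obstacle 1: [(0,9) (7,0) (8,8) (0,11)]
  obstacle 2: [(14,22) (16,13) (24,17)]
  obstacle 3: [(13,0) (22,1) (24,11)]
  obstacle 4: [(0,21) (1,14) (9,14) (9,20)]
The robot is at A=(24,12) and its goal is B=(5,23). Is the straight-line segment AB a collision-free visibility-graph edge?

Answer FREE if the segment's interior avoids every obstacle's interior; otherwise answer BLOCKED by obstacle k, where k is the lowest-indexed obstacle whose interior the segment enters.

Obstacle 1 [(0,9) (7,0) (8,8) (0,11)]:
  edge (0,9)–(7,0): clear
  edge (7,0)–(8,8): clear
  edge (8,8)–(0,11): clear
  edge (0,11)–(0,9): clear
  midpoint (29/2,35/2) outside
  → clear
Obstacle 2 [(14,22) (16,13) (24,17)]:
  edge (14,22)–(16,13): crosses AB
  edge (16,13)–(24,17): crosses AB
  edge (24,17)–(14,22): clear
  → BLOCKED
Obstacle 3 [(13,0) (22,1) (24,11)]:
  edge (13,0)–(22,1): clear
  edge (22,1)–(24,11): clear
  edge (24,11)–(13,0): clear
  midpoint (29/2,35/2) outside
  → clear
Obstacle 4 [(0,21) (1,14) (9,14) (9,20)]:
  edge (0,21)–(1,14): clear
  edge (1,14)–(9,14): clear
  edge (9,14)–(9,20): clear
  edge (9,20)–(0,21): clear
  midpoint (29/2,35/2) outside
  → clear

BLOCKED by obstacle 2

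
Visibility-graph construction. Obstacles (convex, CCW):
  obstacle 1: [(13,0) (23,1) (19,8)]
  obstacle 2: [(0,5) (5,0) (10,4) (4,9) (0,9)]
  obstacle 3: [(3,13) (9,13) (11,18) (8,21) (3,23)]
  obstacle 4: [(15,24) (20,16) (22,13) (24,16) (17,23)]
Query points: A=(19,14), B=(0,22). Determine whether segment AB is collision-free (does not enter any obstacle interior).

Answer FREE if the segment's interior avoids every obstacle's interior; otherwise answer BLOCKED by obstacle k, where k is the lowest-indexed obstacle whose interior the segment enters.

BLOCKED by obstacle 3

Obstacle 1 [(13,0) (23,1) (19,8)]:
  edge (13,0)–(23,1): clear
  edge (23,1)–(19,8): clear
  edge (19,8)–(13,0): clear
  midpoint (19/2,18) outside
  → clear
Obstacle 2 [(0,5) (5,0) (10,4) (4,9) (0,9)]:
  edge (0,5)–(5,0): clear
  edge (5,0)–(10,4): clear
  edge (10,4)–(4,9): clear
  edge (4,9)–(0,9): clear
  edge (0,9)–(0,5): clear
  midpoint (19/2,18) outside
  → clear
Obstacle 3 [(3,13) (9,13) (11,18) (8,21) (3,23)]:
  edge (3,13)–(9,13): clear
  edge (9,13)–(11,18): crosses AB
  edge (11,18)–(8,21): clear
  edge (8,21)–(3,23): clear
  edge (3,23)–(3,13): crosses AB
  → BLOCKED
Obstacle 4 [(15,24) (20,16) (22,13) (24,16) (17,23)]:
  edge (15,24)–(20,16): clear
  edge (20,16)–(22,13): clear
  edge (22,13)–(24,16): clear
  edge (24,16)–(17,23): clear
  edge (17,23)–(15,24): clear
  midpoint (19/2,18) outside
  → clear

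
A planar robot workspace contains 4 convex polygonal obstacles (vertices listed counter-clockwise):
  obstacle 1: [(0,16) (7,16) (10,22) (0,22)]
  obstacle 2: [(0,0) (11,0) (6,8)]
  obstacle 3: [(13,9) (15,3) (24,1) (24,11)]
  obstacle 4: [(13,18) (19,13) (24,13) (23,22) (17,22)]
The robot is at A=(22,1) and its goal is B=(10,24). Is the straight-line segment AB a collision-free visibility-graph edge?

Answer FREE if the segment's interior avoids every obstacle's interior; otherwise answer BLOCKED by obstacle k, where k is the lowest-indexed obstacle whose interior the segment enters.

BLOCKED by obstacle 3

Obstacle 1 [(0,16) (7,16) (10,22) (0,22)]:
  edge (0,16)–(7,16): clear
  edge (7,16)–(10,22): clear
  edge (10,22)–(0,22): clear
  edge (0,22)–(0,16): clear
  midpoint (16,25/2) outside
  → clear
Obstacle 2 [(0,0) (11,0) (6,8)]:
  edge (0,0)–(11,0): clear
  edge (11,0)–(6,8): clear
  edge (6,8)–(0,0): clear
  midpoint (16,25/2) outside
  → clear
Obstacle 3 [(13,9) (15,3) (24,1) (24,11)]:
  edge (13,9)–(15,3): clear
  edge (15,3)–(24,1): crosses AB
  edge (24,1)–(24,11): clear
  edge (24,11)–(13,9): crosses AB
  → BLOCKED
Obstacle 4 [(13,18) (19,13) (24,13) (23,22) (17,22)]:
  edge (13,18)–(19,13): crosses AB
  edge (19,13)–(24,13): clear
  edge (24,13)–(23,22): clear
  edge (23,22)–(17,22): clear
  edge (17,22)–(13,18): crosses AB
  → BLOCKED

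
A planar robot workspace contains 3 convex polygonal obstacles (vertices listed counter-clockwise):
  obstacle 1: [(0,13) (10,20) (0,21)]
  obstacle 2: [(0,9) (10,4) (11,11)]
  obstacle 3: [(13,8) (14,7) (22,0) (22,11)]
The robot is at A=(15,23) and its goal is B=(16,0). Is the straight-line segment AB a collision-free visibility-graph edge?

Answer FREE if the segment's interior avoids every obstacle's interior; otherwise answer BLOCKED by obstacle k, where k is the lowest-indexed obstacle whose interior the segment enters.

Obstacle 1 [(0,13) (10,20) (0,21)]:
  edge (0,13)–(10,20): clear
  edge (10,20)–(0,21): clear
  edge (0,21)–(0,13): clear
  midpoint (31/2,23/2) outside
  → clear
Obstacle 2 [(0,9) (10,4) (11,11)]:
  edge (0,9)–(10,4): clear
  edge (10,4)–(11,11): clear
  edge (11,11)–(0,9): clear
  midpoint (31/2,23/2) outside
  → clear
Obstacle 3 [(13,8) (14,7) (22,0) (22,11)]:
  edge (13,8)–(14,7): clear
  edge (14,7)–(22,0): crosses AB
  edge (22,0)–(22,11): clear
  edge (22,11)–(13,8): crosses AB
  → BLOCKED

BLOCKED by obstacle 3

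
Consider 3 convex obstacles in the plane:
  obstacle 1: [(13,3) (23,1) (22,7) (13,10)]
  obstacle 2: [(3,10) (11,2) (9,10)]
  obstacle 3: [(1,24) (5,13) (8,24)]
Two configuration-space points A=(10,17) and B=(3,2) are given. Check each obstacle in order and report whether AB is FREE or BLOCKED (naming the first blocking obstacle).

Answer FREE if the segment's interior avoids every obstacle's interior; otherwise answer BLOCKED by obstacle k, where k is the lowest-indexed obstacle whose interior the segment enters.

BLOCKED by obstacle 2

Obstacle 1 [(13,3) (23,1) (22,7) (13,10)]:
  edge (13,3)–(23,1): clear
  edge (23,1)–(22,7): clear
  edge (22,7)–(13,10): clear
  edge (13,10)–(13,3): clear
  midpoint (13/2,19/2) outside
  → clear
Obstacle 2 [(3,10) (11,2) (9,10)]:
  edge (3,10)–(11,2): crosses AB
  edge (11,2)–(9,10): clear
  edge (9,10)–(3,10): crosses AB
  → BLOCKED
Obstacle 3 [(1,24) (5,13) (8,24)]:
  edge (1,24)–(5,13): clear
  edge (5,13)–(8,24): clear
  edge (8,24)–(1,24): clear
  midpoint (13/2,19/2) outside
  → clear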